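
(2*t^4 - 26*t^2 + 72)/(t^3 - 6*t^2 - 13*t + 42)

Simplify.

(2*t^2 - 2*t - 12)/(t - 7)

Factor: 2*t^4 - 26*t^2 + 72 = 2*(t - 2)*(t + 3)*(t - 3)*(t + 2);  t^3 - 6*t^2 - 13*t + 42 = (t - 2)*(t - 7)*(t + 3)
Cancel the common factors (t + 3), (t - 2).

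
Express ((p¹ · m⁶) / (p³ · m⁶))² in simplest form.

p^(-4)

Inside the bracket: (p^-2)
Raise to the power 2: (p^-4)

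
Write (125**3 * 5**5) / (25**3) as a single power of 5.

125**3 = 5**9; 5**5 = 5**5; 25**3 = 5**6
Combine exponents: 5**8

5**8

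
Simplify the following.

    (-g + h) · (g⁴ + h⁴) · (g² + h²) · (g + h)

Pair the conjugate factors: (h+g)(h-g) = -g² + h², then repeat with the next factor.

-g⁸ + h⁸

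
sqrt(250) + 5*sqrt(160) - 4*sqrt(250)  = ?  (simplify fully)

5*sqrt(10)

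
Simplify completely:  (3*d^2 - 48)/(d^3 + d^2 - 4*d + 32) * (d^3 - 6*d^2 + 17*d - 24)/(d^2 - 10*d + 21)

(3*d - 12)/(d - 7)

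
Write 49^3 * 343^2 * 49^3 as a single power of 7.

49^3 = 7^6; 343^2 = 7^6; 49^3 = 7^6
Combine exponents: 7^18

7^18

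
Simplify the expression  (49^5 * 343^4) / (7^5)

7^17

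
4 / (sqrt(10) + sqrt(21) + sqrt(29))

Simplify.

Group as (sqrt(10) + sqrt(29)) + sqrt(21); multiply by (sqrt(10) + sqrt(29)) - sqrt(21), then rationalise the remaining surd.

(-2*sqrt(6090) + 2*sqrt(29) + 18*sqrt(21) + 40*sqrt(10))/209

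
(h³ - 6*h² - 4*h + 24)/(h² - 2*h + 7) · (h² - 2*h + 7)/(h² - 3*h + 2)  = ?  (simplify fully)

Factor: h³ - 6*h² - 4*h + 24 = (h - 2)·(h - 6)·(h + 2);  h² - 3*h + 2 = (h - 2)·(h - 1)
Cancel the common factors (h² - 2*h + 7), (h - 2).

(h² - 4*h - 12)/(h - 1)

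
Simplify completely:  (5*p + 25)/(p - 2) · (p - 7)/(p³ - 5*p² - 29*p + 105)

5/(p² - 5*p + 6)

Factor: 5*p + 25 = 5·(p + 5);  p³ - 5*p² - 29*p + 105 = (p - 7)·(p - 3)·(p + 5)
Cancel the common factors (p - 7), (p + 5).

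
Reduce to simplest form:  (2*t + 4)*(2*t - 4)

Difference of squares with P = 2*t, Q = 4.

4*t^2 - 16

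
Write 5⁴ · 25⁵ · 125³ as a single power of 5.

5^23

5⁴ = 5^4; 25⁵ = 5^10; 125³ = 5^9
Combine exponents: 5^23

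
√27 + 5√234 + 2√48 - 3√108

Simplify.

-7*√3 + 15*√26

√27 = 3*√3; 5√234 = 15*√26; 2√48 = 8*√3; 3√108 = 18*√3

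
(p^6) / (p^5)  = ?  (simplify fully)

p

Quotient: p^1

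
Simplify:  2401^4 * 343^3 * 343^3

7^34

2401^4 = 7^16; 343^3 = 7^9; 343^3 = 7^9
Combine exponents: 7^34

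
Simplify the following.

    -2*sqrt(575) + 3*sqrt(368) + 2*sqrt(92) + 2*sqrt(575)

2*sqrt(575) = 10*sqrt(23); 3*sqrt(368) = 12*sqrt(23); 2*sqrt(92) = 4*sqrt(23); 2*sqrt(575) = 10*sqrt(23)
Combine: (-10 + 12 + 4 + 10)·sqrt(23) = 16*sqrt(23)

16*sqrt(23)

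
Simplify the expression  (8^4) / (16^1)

8^4 = 2^12; 16^1 = 2^4
Combine exponents: 2^8

2^8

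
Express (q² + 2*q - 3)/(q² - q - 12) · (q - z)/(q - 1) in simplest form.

Factor: q² + 2*q - 3 = (q - 1)·(q + 3);  q² - q - 12 = (q + 3)·(q - 4)
Cancel the common factors (q - 1), (q + 3).

(q - z)/(q - 4)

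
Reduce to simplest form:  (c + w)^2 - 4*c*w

(c - w)^2

Expanding gives c^2 - 2*c*w + w^2, a perfect square.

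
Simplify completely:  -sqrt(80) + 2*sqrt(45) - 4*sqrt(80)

-14*sqrt(5)

sqrt(80) = 4*sqrt(5); 2*sqrt(45) = 6*sqrt(5); 4*sqrt(80) = 16*sqrt(5)
Combine: (-4 + 6 - 16)·sqrt(5) = -14*sqrt(5)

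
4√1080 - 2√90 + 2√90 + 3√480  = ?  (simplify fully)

36*√30

4√1080 = 24*√30; 2√90 = 6*√10; 2√90 = 6*√10; 3√480 = 12*√30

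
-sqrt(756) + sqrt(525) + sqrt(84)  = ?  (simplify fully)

sqrt(756) = 6*sqrt(21); sqrt(525) = 5*sqrt(21); sqrt(84) = 2*sqrt(21)
Combine: (-6 + 5 + 2)·sqrt(21) = sqrt(21)

sqrt(21)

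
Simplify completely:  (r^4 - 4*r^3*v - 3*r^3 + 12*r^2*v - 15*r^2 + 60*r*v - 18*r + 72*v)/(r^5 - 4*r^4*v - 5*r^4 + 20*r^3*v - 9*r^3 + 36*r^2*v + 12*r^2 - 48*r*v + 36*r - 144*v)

1/(r - 2)

Factor: r^4 - 4*r^3*v - 3*r^3 + 12*r^2*v - 15*r^2 + 60*r*v - 18*r + 72*v = (r^2 + 3*r + 3)*(r - 6)*(r - 4*v);  r^5 - 4*r^4*v - 5*r^4 + 20*r^3*v - 9*r^3 + 36*r^2*v + 12*r^2 - 48*r*v + 36*r - 144*v = (r - 2)*(r^2 + 3*r + 3)*(r - 6)*(r - 4*v)
Cancel the common factors (r^2 + 3*r + 3), (r - 4*v), (r - 6).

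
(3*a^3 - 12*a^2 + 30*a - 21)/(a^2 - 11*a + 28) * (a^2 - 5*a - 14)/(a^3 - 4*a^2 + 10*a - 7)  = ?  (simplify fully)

(3*a + 6)/(a - 4)

Factor: 3*a^3 - 12*a^2 + 30*a - 21 = 3*(a^2 - 3*a + 7)*(a - 1);  a^2 - 11*a + 28 = (a - 7)*(a - 4);  a^2 - 5*a - 14 = (a + 2)*(a - 7);  a^3 - 4*a^2 + 10*a - 7 = (a - 1)*(a^2 - 3*a + 7)
Cancel the common factors (a^2 - 3*a + 7), (a - 7), (a - 1).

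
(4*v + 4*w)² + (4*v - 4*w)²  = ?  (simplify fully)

Only the even-power cross terms survive.

32*v² + 32*w²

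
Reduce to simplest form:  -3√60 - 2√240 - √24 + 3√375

3√60 = 6*√15; 2√240 = 8*√15; √24 = 2*√6; 3√375 = 15*√15

-2*√6 + √15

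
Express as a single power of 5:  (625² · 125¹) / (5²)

625² = 5^8; 125¹ = 5^3; 5² = 5^2
Combine exponents: 5^9

5^9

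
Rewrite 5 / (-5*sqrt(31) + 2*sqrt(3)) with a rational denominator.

(-25*sqrt(31) - 10*sqrt(3))/763

Multiply numerator and denominator by 2*sqrt(3) + 5*sqrt(31).
Denominator becomes -763; numerator becomes 10*sqrt(3) + 25*sqrt(31).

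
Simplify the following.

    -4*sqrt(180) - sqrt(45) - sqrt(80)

-31*sqrt(5)

4*sqrt(180) = 24*sqrt(5); sqrt(45) = 3*sqrt(5); sqrt(80) = 4*sqrt(5)
Combine: (-24 - 3 - 4)·sqrt(5) = -31*sqrt(5)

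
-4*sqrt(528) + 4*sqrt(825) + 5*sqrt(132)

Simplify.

4*sqrt(528) = 16*sqrt(33); 4*sqrt(825) = 20*sqrt(33); 5*sqrt(132) = 10*sqrt(33)
Combine: (-16 + 20 + 10)·sqrt(33) = 14*sqrt(33)

14*sqrt(33)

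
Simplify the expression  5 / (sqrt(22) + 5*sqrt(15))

Multiply numerator and denominator by -sqrt(22) + 5*sqrt(15).
Denominator becomes 353; numerator becomes -5*sqrt(22) + 25*sqrt(15).

(-5*sqrt(22) + 25*sqrt(15))/353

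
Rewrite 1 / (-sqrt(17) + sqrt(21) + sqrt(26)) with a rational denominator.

(-15*sqrt(17) + 6*sqrt(26) + 11*sqrt(21) + sqrt(9282))/642

Group as (sqrt(21) + sqrt(26)) - sqrt(17); multiply by (sqrt(21) + sqrt(26)) + sqrt(17), then rationalise the remaining surd.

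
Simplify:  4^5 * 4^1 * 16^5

4^5 = 2^10; 4^1 = 2^2; 16^5 = 2^20
Combine exponents: 2^32

2^32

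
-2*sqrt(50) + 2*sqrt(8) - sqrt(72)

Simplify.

2*sqrt(50) = 10*sqrt(2); 2*sqrt(8) = 4*sqrt(2); sqrt(72) = 6*sqrt(2)
Combine: (-10 + 4 - 6)·sqrt(2) = -12*sqrt(2)

-12*sqrt(2)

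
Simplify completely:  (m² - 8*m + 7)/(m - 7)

Factor: m² - 8*m + 7 = (m - 7)·(m - 1)
Cancel the common factor (m - 7).

m - 1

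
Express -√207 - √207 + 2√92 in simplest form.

-2*√23

√207 = 3*√23; √207 = 3*√23; 2√92 = 4*√23
Combine: (-3 - 3 + 4)·√23 = -2*√23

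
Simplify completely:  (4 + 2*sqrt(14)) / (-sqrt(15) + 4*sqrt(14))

Multiply numerator and denominator by sqrt(15) + 4*sqrt(14).
Denominator becomes 209; numerator becomes 4*sqrt(15) + 2*sqrt(210) + 16*sqrt(14) + 112.

(4*sqrt(15) + 2*sqrt(210) + 16*sqrt(14) + 112)/209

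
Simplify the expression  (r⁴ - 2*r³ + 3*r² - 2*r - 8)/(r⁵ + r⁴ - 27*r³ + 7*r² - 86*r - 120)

Factor: r⁴ - 2*r³ + 3*r² - 2*r - 8 = (r² - r + 4)·(r + 1)·(r - 2);  r⁵ + r⁴ - 27*r³ + 7*r² - 86*r - 120 = (r² - r + 4)·(r - 5)·(r + 1)·(r + 6)
Cancel the common factors (r² - r + 4), (r + 1).

(r - 2)/(r² + r - 30)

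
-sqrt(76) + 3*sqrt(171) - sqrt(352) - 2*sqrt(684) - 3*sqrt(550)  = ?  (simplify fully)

-19*sqrt(22) - 5*sqrt(19)

sqrt(76) = 2*sqrt(19); 3*sqrt(171) = 9*sqrt(19); sqrt(352) = 4*sqrt(22); 2*sqrt(684) = 12*sqrt(19); 3*sqrt(550) = 15*sqrt(22)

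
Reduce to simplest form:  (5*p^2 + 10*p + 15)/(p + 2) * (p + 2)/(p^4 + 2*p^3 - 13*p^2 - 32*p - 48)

5/(p^2 - 16)

Factor: 5*p^2 + 10*p + 15 = 5*(p^2 + 2*p + 3);  p^4 + 2*p^3 - 13*p^2 - 32*p - 48 = (p - 4)*(p^2 + 2*p + 3)*(p + 4)
Cancel the common factors (p^2 + 2*p + 3), (p + 2).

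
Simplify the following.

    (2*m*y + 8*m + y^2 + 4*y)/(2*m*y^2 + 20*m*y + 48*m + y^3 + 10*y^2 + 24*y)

1/(y + 6)

Factor: 2*m*y + 8*m + y^2 + 4*y = (2*m + y)*(y + 4);  2*m*y^2 + 20*m*y + 48*m + y^3 + 10*y^2 + 24*y = (y + 4)*(y + 6)*(2*m + y)
Cancel the common factors (2*m + y), (y + 4).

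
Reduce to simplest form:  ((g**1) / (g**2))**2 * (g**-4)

Inside the bracket: (g**-1)
Raise to the power 2: (g**-2)
Multiply by (g**-4): add exponents.

g**(-6)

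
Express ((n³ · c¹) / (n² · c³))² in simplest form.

n²/c⁴

Inside the bracket: n¹ · (c^-2)
Raise to the power 2: n² · (c^-4)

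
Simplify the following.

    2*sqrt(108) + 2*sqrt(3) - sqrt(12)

2*sqrt(108) = 12*sqrt(3); 2*sqrt(3) = 2*sqrt(3); sqrt(12) = 2*sqrt(3)
Combine: (12 + 2 - 2)·sqrt(3) = 12*sqrt(3)

12*sqrt(3)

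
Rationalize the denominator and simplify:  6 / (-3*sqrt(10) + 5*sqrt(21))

(6*sqrt(10) + 10*sqrt(21))/145

Multiply numerator and denominator by 3*sqrt(10) + 5*sqrt(21).
Denominator becomes 435; numerator becomes 18*sqrt(10) + 30*sqrt(21).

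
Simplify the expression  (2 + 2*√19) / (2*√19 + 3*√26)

Multiply numerator and denominator by -3*√26 + 2*√19.
Denominator becomes -158; numerator becomes -6*√494 - 6*√26 + 4*√19 + 76.

(-38 - 2*√19 + 3*√26 + 3*√494)/79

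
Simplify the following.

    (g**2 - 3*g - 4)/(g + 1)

Factor: g**2 - 3*g - 4 = (g + 1)*(g - 4)
Cancel the common factor (g + 1).

g - 4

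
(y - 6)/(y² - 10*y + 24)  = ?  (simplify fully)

1/(y - 4)

Factor: y² - 10*y + 24 = (y - 6)·(y - 4)
Cancel the common factor (y - 6).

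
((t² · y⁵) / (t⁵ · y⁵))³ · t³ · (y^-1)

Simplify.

1/(t⁶*y)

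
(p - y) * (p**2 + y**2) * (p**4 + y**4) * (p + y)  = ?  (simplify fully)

p**8 - y**8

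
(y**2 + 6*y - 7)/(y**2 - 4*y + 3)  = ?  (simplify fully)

Factor: y**2 + 6*y - 7 = (y - 1)*(y + 7);  y**2 - 4*y + 3 = (y - 3)*(y - 1)
Cancel the common factor (y - 1).

(y + 7)/(y - 3)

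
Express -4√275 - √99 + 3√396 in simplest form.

-5*√11

4√275 = 20*√11; √99 = 3*√11; 3√396 = 18*√11
Combine: (-20 - 3 + 18)·√11 = -5*√11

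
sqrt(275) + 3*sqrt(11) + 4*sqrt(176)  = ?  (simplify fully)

sqrt(275) = 5*sqrt(11); 3*sqrt(11) = 3*sqrt(11); 4*sqrt(176) = 16*sqrt(11)
Combine: (5 + 3 + 16)·sqrt(11) = 24*sqrt(11)

24*sqrt(11)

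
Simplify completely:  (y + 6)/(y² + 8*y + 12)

1/(y + 2)

Factor: y² + 8*y + 12 = (y + 6)·(y + 2)
Cancel the common factor (y + 6).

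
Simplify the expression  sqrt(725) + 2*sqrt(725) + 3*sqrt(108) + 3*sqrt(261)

18*sqrt(3) + 24*sqrt(29)

sqrt(725) = 5*sqrt(29); 2*sqrt(725) = 10*sqrt(29); 3*sqrt(108) = 18*sqrt(3); 3*sqrt(261) = 9*sqrt(29)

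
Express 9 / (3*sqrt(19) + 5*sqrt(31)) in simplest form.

Multiply numerator and denominator by -5*sqrt(31) + 3*sqrt(19).
Denominator becomes -604; numerator becomes -45*sqrt(31) + 27*sqrt(19).

(-27*sqrt(19) + 45*sqrt(31))/604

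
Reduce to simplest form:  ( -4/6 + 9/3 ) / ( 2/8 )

28/3

Numerator: -4/6 + 9/3 = 7/3
Denominator: 2/8 = 1/4
Divide: (7/3) · (4) = 28/3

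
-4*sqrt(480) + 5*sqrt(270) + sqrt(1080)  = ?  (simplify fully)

5*sqrt(30)

4*sqrt(480) = 16*sqrt(30); 5*sqrt(270) = 15*sqrt(30); sqrt(1080) = 6*sqrt(30)
Combine: (-16 + 15 + 6)·sqrt(30) = 5*sqrt(30)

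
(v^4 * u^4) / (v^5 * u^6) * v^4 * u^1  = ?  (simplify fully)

Quotient: (v^-1) * (u^-2)
Multiply by v^4 * u^1: add exponents.

v^3/u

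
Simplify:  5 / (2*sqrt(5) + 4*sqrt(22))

Multiply numerator and denominator by -2*sqrt(5) + 4*sqrt(22).
Denominator becomes 332; numerator becomes -10*sqrt(5) + 20*sqrt(22).

(-5*sqrt(5) + 10*sqrt(22))/166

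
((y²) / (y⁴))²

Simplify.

Inside the bracket: (y^-2)
Raise to the power 2: (y^-4)

y^(-4)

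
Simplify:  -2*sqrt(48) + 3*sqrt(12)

-2*sqrt(3)

2*sqrt(48) = 8*sqrt(3); 3*sqrt(12) = 6*sqrt(3)
Combine: (-8 + 6)·sqrt(3) = -2*sqrt(3)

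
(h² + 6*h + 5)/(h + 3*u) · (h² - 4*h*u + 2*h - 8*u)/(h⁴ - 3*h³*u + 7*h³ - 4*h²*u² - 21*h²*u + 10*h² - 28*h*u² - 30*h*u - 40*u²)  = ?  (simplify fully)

Factor: h² + 6*h + 5 = (h + 5)·(h + 1);  h² - 4*h*u + 2*h - 8*u = (h - 4*u)·(h + 2);  h⁴ - 3*h³*u + 7*h³ - 4*h²*u² - 21*h²*u + 10*h² - 28*h*u² - 30*h*u - 40*u² = (h + 2)·(h + 5)·(h + u)·(h - 4*u)
Cancel the common factors (h + 2), (h + 5), (h - 4*u).

(h + 1)/(h² + 4*h*u + 3*u²)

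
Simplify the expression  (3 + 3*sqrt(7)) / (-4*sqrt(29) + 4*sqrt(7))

(-3*sqrt(203) - 21 - 3*sqrt(29) - 3*sqrt(7))/88

Multiply numerator and denominator by 4*sqrt(7) + 4*sqrt(29).
Denominator becomes -352; numerator becomes 12*sqrt(7) + 12*sqrt(29) + 84 + 12*sqrt(203).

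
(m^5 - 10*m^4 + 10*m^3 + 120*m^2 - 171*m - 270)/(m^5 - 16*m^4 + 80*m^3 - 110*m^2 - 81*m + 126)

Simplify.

Factor: m^5 - 10*m^4 + 10*m^3 + 120*m^2 - 171*m - 270 = (m - 3)*(m - 5)*(m - 6)*(m + 3)*(m + 1);  m^5 - 16*m^4 + 80*m^3 - 110*m^2 - 81*m + 126 = (m - 7)*(m - 6)*(m + 1)*(m - 1)*(m - 3)
Cancel the common factors (m - 6), (m - 3), (m + 1).

(m^2 - 2*m - 15)/(m^2 - 8*m + 7)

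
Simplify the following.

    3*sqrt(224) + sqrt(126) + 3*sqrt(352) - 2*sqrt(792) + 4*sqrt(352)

15*sqrt(14) + 16*sqrt(22)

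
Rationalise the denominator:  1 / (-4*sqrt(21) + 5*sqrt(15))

(4*sqrt(21) + 5*sqrt(15))/39

Multiply numerator and denominator by 4*sqrt(21) + 5*sqrt(15).
Denominator becomes 39; numerator becomes 4*sqrt(21) + 5*sqrt(15).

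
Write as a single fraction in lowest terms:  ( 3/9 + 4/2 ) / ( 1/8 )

56/3

Numerator: 3/9 + 4/2 = 7/3
Denominator: 1/8 = 1/8
Divide: (7/3) · (8) = 56/3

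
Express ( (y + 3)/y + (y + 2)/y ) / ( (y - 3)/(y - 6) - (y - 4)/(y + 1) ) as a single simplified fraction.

(2*y^3 - 5*y^2 - 37*y - 30)/(8*y^2 - 27*y)

Numerator: (y + 3)/y + (y + 2)/y = (2*y + 5)/y
Denominator: (y - 3)/(y - 6) - (y - 4)/(y + 1) = (8*y - 27)/(y^2 - 5*y - 6)
Divide: ((2*y + 5)/y) · ((y^2 - 5*y - 6)/(8*y - 27)) = (2*y^3 - 5*y^2 - 37*y - 30)/(8*y^2 - 27*y)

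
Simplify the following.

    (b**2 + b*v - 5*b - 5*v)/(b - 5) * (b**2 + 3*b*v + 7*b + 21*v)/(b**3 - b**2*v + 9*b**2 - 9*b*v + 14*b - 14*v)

(-b**2 - 4*b*v - 3*v**2)/(-b**2 + b*v - 2*b + 2*v)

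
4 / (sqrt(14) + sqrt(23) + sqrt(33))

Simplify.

Group as (sqrt(14) + sqrt(33)) + sqrt(23); multiply by (sqrt(14) + sqrt(33)) - sqrt(23), then rationalise the remaining surd.

(-sqrt(10626) + 2*sqrt(33) + 12*sqrt(23) + 21*sqrt(14))/159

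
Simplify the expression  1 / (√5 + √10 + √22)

Group as (√10 + √22) + √5; multiply by (√10 + √22) - √5, then rationalise the remaining surd.

(-20*√11 - 7*√22 + 17*√10 + 27*√5)/151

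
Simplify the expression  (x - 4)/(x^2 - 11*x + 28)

1/(x - 7)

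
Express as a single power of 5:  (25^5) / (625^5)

25^5 = 5^10; 625^5 = 5^20
Combine exponents: 5^(-10)

5^(-10)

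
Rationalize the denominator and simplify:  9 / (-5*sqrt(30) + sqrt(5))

(-45*sqrt(30) - 9*sqrt(5))/745

Multiply numerator and denominator by sqrt(5) + 5*sqrt(30).
Denominator becomes -745; numerator becomes 9*sqrt(5) + 45*sqrt(30).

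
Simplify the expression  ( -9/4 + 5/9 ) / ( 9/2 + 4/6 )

Numerator: -9/4 + 5/9 = -61/36
Denominator: 9/2 + 4/6 = 31/6
Divide: (-61/36) · (6/31) = -61/186

-61/186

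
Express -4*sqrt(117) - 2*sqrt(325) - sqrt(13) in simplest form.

-23*sqrt(13)

4*sqrt(117) = 12*sqrt(13); 2*sqrt(325) = 10*sqrt(13); sqrt(13) = sqrt(13)
Combine: (-12 - 10 - 1)·sqrt(13) = -23*sqrt(13)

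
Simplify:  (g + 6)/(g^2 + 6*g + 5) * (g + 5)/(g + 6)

Factor: g^2 + 6*g + 5 = (g + 5)*(g + 1)
Cancel the common factors (g + 6), (g + 5).

1/(g + 1)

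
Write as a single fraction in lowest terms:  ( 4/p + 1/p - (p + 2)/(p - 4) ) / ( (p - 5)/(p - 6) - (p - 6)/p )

(-p³ + 9*p² - 38*p + 120)/(7*p² - 64*p + 144)

Numerator: 4/p + 1/p - (p + 2)/(p - 4) = (-p² + 3*p - 20)/(p² - 4*p)
Denominator: (p - 5)/(p - 6) - (p - 6)/p = (7*p - 36)/(p² - 6*p)
Divide: ((-p² + 3*p - 20)/(p² - 4*p)) · ((p² - 6*p)/(7*p - 36)) = (-p³ + 9*p² - 38*p + 120)/(7*p² - 64*p + 144)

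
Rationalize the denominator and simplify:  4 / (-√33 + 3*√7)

Multiply numerator and denominator by √33 + 3*√7.
Denominator becomes 30; numerator becomes 4*√33 + 12*√7.

(2*√33 + 6*√7)/15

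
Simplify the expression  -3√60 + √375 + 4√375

19*√15

3√60 = 6*√15; √375 = 5*√15; 4√375 = 20*√15
Combine: (-6 + 5 + 20)·√15 = 19*√15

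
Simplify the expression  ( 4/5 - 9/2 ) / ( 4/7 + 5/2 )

-259/215

Numerator: 4/5 - 9/2 = -37/10
Denominator: 4/7 + 5/2 = 43/14
Divide: (-37/10) · (14/43) = -259/215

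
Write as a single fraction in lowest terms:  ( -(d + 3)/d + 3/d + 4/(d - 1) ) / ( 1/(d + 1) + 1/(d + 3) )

(-d^3 + d^2 + 17*d + 15)/(2*d^2 + 2*d - 4)

Numerator: -(d + 3)/d + 3/d + 4/(d - 1) = (-d + 5)/(d - 1)
Denominator: 1/(d + 1) + 1/(d + 3) = (2*d + 4)/(d^2 + 4*d + 3)
Divide: ((-d + 5)/(d - 1)) · ((d^2 + 4*d + 3)/(2*d + 4)) = (-d^3 + d^2 + 17*d + 15)/(2*d^2 + 2*d - 4)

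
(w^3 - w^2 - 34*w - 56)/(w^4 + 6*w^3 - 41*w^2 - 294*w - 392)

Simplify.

Factor: w^3 - w^2 - 34*w - 56 = (w + 2)*(w + 4)*(w - 7);  w^4 + 6*w^3 - 41*w^2 - 294*w - 392 = (w + 7)*(w + 2)*(w + 4)*(w - 7)
Cancel the common factors (w + 4), (w + 2), (w - 7).

1/(w + 7)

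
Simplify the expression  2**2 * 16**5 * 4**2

2**2 = 2**2; 16**5 = 2**20; 4**2 = 2**4
Combine exponents: 2**26

2**26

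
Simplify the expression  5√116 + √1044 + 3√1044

34*√29

5√116 = 10*√29; √1044 = 6*√29; 3√1044 = 18*√29
Combine: (10 + 6 + 18)·√29 = 34*√29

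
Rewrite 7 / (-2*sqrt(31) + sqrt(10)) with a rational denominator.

(-14*sqrt(31) - 7*sqrt(10))/114

Multiply numerator and denominator by sqrt(10) + 2*sqrt(31).
Denominator becomes -114; numerator becomes 7*sqrt(10) + 14*sqrt(31).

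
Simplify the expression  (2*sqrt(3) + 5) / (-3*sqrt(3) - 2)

Multiply numerator and denominator by -2 + 3*sqrt(3).
Denominator becomes -23; numerator becomes 8 + 11*sqrt(3).

(-11*sqrt(3) - 8)/23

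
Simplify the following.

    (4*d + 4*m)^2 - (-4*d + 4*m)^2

Binomially expand both and collect terms in (4*m), (4*d).

64*d*m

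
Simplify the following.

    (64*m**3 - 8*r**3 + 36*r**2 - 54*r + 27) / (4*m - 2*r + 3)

16*m**2 + 8*m*r - 12*m + 4*r**2 - 12*r + 9

Factor as (a-b)(a**2+ab+b**2) with a=(4*m), b=(2*r - 3).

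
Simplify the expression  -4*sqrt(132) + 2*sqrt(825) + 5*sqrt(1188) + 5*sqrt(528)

52*sqrt(33)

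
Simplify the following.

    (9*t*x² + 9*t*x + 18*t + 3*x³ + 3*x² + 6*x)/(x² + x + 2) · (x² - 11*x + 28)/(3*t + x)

Factor: 9*t*x² + 9*t*x + 18*t + 3*x³ + 3*x² + 6*x = 3·(x² + x + 2)·(3*t + x);  x² - 11*x + 28 = (x - 4)·(x - 7)
Cancel the common factors (x² + x + 2), (3*t + x).

3*x² - 33*x + 84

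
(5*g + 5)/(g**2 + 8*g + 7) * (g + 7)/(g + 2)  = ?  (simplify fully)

5/(g + 2)

Factor: 5*g + 5 = 5*(g + 1);  g**2 + 8*g + 7 = (g + 1)*(g + 7)
Cancel the common factors (g + 1), (g + 7).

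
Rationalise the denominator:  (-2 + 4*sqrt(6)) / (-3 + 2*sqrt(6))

Multiply numerator and denominator by -2*sqrt(6) - 3.
Denominator becomes -15; numerator becomes -42 - 8*sqrt(6).

(8*sqrt(6) + 42)/15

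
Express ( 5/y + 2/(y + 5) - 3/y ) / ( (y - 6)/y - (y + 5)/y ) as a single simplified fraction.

Numerator: 5/y + 2/(y + 5) - 3/y = (4*y + 10)/(y² + 5*y)
Denominator: (y - 6)/y - (y + 5)/y = -11/y
Divide: ((4*y + 10)/(y² + 5*y)) · (-y/11) = (-4*y - 10)/(11*y + 55)

(-4*y - 10)/(11*y + 55)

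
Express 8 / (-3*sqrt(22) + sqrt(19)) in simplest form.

(-24*sqrt(22) - 8*sqrt(19))/179

Multiply numerator and denominator by sqrt(19) + 3*sqrt(22).
Denominator becomes -179; numerator becomes 8*sqrt(19) + 24*sqrt(22).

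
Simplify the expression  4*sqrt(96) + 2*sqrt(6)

18*sqrt(6)

4*sqrt(96) = 16*sqrt(6); 2*sqrt(6) = 2*sqrt(6)
Combine: (16 + 2)·sqrt(6) = 18*sqrt(6)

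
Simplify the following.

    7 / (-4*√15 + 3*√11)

(-28*√15 - 21*√11)/141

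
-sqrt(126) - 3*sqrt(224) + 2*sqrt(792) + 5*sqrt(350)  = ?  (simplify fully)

sqrt(126) = 3*sqrt(14); 3*sqrt(224) = 12*sqrt(14); 2*sqrt(792) = 12*sqrt(22); 5*sqrt(350) = 25*sqrt(14)

10*sqrt(14) + 12*sqrt(22)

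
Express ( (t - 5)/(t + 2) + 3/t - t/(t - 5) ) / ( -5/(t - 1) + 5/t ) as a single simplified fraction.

Numerator: (t - 5)/(t + 2) + 3/t - t/(t - 5) = (-9*t² + 16*t - 30)/(t³ - 3*t² - 10*t)
Denominator: -5/(t - 1) + 5/t = -5/(t² - t)
Divide: ((-9*t² + 16*t - 30)/(t³ - 3*t² - 10*t)) · (-t²/5 + t/5) = (9*t³ - 25*t² + 46*t - 30)/(5*t² - 15*t - 50)

(9*t³ - 25*t² + 46*t - 30)/(5*t² - 15*t - 50)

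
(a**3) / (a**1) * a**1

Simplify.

Quotient: a**2
Multiply by a**1: add exponents.

a**3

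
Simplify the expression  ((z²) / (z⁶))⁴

z^(-16)

Inside the bracket: (z^-4)
Raise to the power 4: (z^-16)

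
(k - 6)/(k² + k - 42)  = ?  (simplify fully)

Factor: k² + k - 42 = (k - 6)·(k + 7)
Cancel the common factor (k - 6).

1/(k + 7)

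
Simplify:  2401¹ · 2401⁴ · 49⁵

2401¹ = 7^4; 2401⁴ = 7^16; 49⁵ = 7^10
Combine exponents: 7^30

7^30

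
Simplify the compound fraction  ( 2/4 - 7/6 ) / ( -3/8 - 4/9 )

Numerator: 2/4 - 7/6 = -2/3
Denominator: -3/8 - 4/9 = -59/72
Divide: (-2/3) · (-72/59) = 48/59

48/59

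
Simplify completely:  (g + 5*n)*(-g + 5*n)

Difference of squares with P = 5*n, Q = g.

-g^2 + 25*n^2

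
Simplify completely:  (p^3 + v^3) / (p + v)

p^2 - p*v + v^2

p^3 + v^3 = (p + v)(p^2 - p*v + v^2).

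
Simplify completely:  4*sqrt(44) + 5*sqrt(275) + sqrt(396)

4*sqrt(44) = 8*sqrt(11); 5*sqrt(275) = 25*sqrt(11); sqrt(396) = 6*sqrt(11)
Combine: (8 + 25 + 6)·sqrt(11) = 39*sqrt(11)

39*sqrt(11)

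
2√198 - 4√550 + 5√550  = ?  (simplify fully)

11*√22

2√198 = 6*√22; 4√550 = 20*√22; 5√550 = 25*√22
Combine: (6 - 20 + 25)·√22 = 11*√22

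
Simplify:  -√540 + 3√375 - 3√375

-6*√15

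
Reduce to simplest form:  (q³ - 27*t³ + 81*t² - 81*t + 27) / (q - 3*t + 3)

q² + 3*q*t - 3*q + 9*t² - 18*t + 9

Factor as (a-b)(a^2+ab+b^2) with a=q, b=(3*t - 3).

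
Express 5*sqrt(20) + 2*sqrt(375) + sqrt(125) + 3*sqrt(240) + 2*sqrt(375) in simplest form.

15*sqrt(5) + 32*sqrt(15)

5*sqrt(20) = 10*sqrt(5); 2*sqrt(375) = 10*sqrt(15); sqrt(125) = 5*sqrt(5); 3*sqrt(240) = 12*sqrt(15); 2*sqrt(375) = 10*sqrt(15)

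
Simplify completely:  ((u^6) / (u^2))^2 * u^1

u^9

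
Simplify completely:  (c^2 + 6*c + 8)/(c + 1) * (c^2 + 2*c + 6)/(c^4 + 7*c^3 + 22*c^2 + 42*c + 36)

Factor: c^2 + 6*c + 8 = (c + 2)*(c + 4);  c^4 + 7*c^3 + 22*c^2 + 42*c + 36 = (c + 3)*(c + 2)*(c^2 + 2*c + 6)
Cancel the common factors (c^2 + 2*c + 6), (c + 2).

(c + 4)/(c^2 + 4*c + 3)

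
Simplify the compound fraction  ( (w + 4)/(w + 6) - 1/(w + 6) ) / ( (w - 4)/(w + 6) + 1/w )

Numerator: (w + 4)/(w + 6) - 1/(w + 6) = (w + 3)/(w + 6)
Denominator: (w - 4)/(w + 6) + 1/w = (w^2 - 3*w + 6)/(w^2 + 6*w)
Divide: ((w + 3)/(w + 6)) · ((w^2 + 6*w)/(w^2 - 3*w + 6)) = (w^2 + 3*w)/(w^2 - 3*w + 6)

(w^2 + 3*w)/(w^2 - 3*w + 6)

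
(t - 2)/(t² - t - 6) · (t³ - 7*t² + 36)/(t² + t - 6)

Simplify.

(t - 6)/(t + 3)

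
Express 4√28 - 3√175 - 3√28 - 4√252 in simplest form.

4√28 = 8*√7; 3√175 = 15*√7; 3√28 = 6*√7; 4√252 = 24*√7
Combine: (8 - 15 - 6 - 24)·√7 = -37*√7

-37*√7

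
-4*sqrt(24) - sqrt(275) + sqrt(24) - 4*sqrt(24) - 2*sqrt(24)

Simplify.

-18*sqrt(6) - 5*sqrt(11)

4*sqrt(24) = 8*sqrt(6); sqrt(275) = 5*sqrt(11); sqrt(24) = 2*sqrt(6); 4*sqrt(24) = 8*sqrt(6); 2*sqrt(24) = 4*sqrt(6)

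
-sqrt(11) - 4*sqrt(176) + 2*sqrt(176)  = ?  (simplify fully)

-9*sqrt(11)

sqrt(11) = sqrt(11); 4*sqrt(176) = 16*sqrt(11); 2*sqrt(176) = 8*sqrt(11)
Combine: (-1 - 16 + 8)·sqrt(11) = -9*sqrt(11)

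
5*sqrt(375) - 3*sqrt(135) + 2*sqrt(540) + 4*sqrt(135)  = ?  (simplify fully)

40*sqrt(15)

5*sqrt(375) = 25*sqrt(15); 3*sqrt(135) = 9*sqrt(15); 2*sqrt(540) = 12*sqrt(15); 4*sqrt(135) = 12*sqrt(15)
Combine: (25 - 9 + 12 + 12)·sqrt(15) = 40*sqrt(15)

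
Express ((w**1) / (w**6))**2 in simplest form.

w**(-10)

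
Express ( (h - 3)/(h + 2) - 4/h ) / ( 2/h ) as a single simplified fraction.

Numerator: (h - 3)/(h + 2) - 4/h = (h² - 7*h - 8)/(h² + 2*h)
Denominator: 2/h = 2/h
Divide: ((h² - 7*h - 8)/(h² + 2*h)) · (h/2) = (h² - 7*h - 8)/(2*h + 4)

(h² - 7*h - 8)/(2*h + 4)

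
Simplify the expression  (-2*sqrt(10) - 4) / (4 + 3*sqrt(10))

(-22 - 2*sqrt(10))/37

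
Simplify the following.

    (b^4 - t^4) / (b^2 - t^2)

Difference of fourth powers: factor out (b^2 - t^2).

b^2 + t^2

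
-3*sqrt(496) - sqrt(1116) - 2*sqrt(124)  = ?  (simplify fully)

3*sqrt(496) = 12*sqrt(31); sqrt(1116) = 6*sqrt(31); 2*sqrt(124) = 4*sqrt(31)
Combine: (-12 - 6 - 4)·sqrt(31) = -22*sqrt(31)

-22*sqrt(31)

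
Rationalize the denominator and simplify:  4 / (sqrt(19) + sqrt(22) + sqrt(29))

(-sqrt(12122) + 6*sqrt(29) + 13*sqrt(22) + 16*sqrt(19))/191

Group as (sqrt(19) + sqrt(29)) + sqrt(22); multiply by (sqrt(19) + sqrt(29)) - sqrt(22), then rationalise the remaining surd.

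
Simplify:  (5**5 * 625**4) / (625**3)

5**9

5**5 = 5**5; 625**4 = 5**16; 625**3 = 5**12
Combine exponents: 5**9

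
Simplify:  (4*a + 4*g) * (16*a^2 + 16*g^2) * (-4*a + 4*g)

((4*g)+(4*a))((4*g)-(4*a)) = -16*a^2 + 16*g^2; continue pairing.

-256*a^4 + 256*g^4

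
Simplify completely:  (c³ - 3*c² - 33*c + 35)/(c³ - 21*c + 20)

(c - 7)/(c - 4)

Factor: c³ - 3*c² - 33*c + 35 = (c - 1)·(c + 5)·(c - 7);  c³ - 21*c + 20 = (c - 1)·(c + 5)·(c - 4)
Cancel the common factors (c + 5), (c - 1).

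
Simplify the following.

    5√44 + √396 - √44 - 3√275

-√11

5√44 = 10*√11; √396 = 6*√11; √44 = 2*√11; 3√275 = 15*√11
Combine: (10 + 6 - 2 - 15)·√11 = -√11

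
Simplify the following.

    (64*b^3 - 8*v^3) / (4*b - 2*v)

Apply the difference-of-cubes factorisation and cancel (4*b - 2*v).

16*b^2 + 8*b*v + 4*v^2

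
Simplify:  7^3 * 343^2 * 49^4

7^3 = 7^3; 343^2 = 7^6; 49^4 = 7^8
Combine exponents: 7^17

7^17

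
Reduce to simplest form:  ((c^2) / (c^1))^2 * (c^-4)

Inside the bracket: c^1
Raise to the power 2: c^2
Multiply by (c^-4): add exponents.

c^(-2)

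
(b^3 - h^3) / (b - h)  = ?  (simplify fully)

b^2 + b*h + h^2

Factor as (a-b)(a^2+ab+b^2) with a=b, b=h.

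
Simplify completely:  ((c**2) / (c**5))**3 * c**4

c**(-5)

Inside the bracket: (c**-3)
Raise to the power 3: (c**-9)
Multiply by c**4: add exponents.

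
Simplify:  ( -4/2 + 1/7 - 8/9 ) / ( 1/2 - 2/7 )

Numerator: -4/2 + 1/7 - 8/9 = -173/63
Denominator: 1/2 - 2/7 = 3/14
Divide: (-173/63) · (14/3) = -346/27

-346/27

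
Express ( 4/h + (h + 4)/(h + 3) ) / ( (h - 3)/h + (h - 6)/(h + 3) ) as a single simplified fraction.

(h^2 + 8*h + 12)/(2*h^2 - 6*h - 9)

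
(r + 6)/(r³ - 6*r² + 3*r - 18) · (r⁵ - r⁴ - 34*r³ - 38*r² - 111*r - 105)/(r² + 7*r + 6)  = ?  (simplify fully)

(r² - 2*r - 35)/(r - 6)

Factor: r³ - 6*r² + 3*r - 18 = (r - 6)·(r² + 3);  r⁵ - r⁴ - 34*r³ - 38*r² - 111*r - 105 = (r + 5)·(r - 7)·(r + 1)·(r² + 3);  r² + 7*r + 6 = (r + 1)·(r + 6)
Cancel the common factors (r² + 3), (r + 1), (r + 6).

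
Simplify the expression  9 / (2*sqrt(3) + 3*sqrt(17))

(-6*sqrt(3) + 9*sqrt(17))/47

Multiply numerator and denominator by -3*sqrt(17) + 2*sqrt(3).
Denominator becomes -141; numerator becomes -27*sqrt(17) + 18*sqrt(3).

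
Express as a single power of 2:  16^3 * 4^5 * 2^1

16^3 = 2^12; 4^5 = 2^10; 2^1 = 2^1
Combine exponents: 2^23

2^23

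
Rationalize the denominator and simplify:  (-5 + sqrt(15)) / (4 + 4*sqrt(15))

(-3*sqrt(15) + 10)/28

Multiply numerator and denominator by -4*sqrt(15) + 4.
Denominator becomes -224; numerator becomes -80 + 24*sqrt(15).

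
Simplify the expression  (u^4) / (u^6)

Quotient: (u^-2)

u^(-2)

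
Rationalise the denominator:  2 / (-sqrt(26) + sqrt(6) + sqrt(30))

Group as (sqrt(6) + sqrt(30)) - sqrt(26); multiply by (sqrt(6) + sqrt(30)) + sqrt(26), then rationalise the remaining surd.

(-5*sqrt(26) + sqrt(30) + 25*sqrt(6) + 6*sqrt(130))/155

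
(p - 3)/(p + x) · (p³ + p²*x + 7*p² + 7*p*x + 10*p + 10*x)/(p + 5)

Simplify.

p² - p - 6

Factor: p³ + p²*x + 7*p² + 7*p*x + 10*p + 10*x = (p + x)·(p + 2)·(p + 5)
Cancel the common factors (p + x), (p + 5).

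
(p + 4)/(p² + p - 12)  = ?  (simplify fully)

Factor: p² + p - 12 = (p + 4)·(p - 3)
Cancel the common factor (p + 4).

1/(p - 3)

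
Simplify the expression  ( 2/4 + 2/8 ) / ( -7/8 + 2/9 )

Numerator: 2/4 + 2/8 = 3/4
Denominator: -7/8 + 2/9 = -47/72
Divide: (3/4) · (-72/47) = -54/47

-54/47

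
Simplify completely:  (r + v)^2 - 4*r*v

(r - v)^2

After expansion: r^2 - 2*r*v + v^2 — a perfect-square trinomial.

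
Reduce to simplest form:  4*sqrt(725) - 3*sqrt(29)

4*sqrt(725) = 20*sqrt(29); 3*sqrt(29) = 3*sqrt(29)
Combine: (20 - 3)·sqrt(29) = 17*sqrt(29)

17*sqrt(29)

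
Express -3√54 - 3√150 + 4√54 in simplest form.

-12*√6

3√54 = 9*√6; 3√150 = 15*√6; 4√54 = 12*√6
Combine: (-9 - 15 + 12)·√6 = -12*√6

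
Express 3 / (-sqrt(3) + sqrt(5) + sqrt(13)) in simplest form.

Group as (sqrt(5) + sqrt(13)) - sqrt(3); multiply by (sqrt(5) + sqrt(13)) + sqrt(3), then rationalise the remaining surd.

(-45*sqrt(3) - 15*sqrt(13) + 33*sqrt(5) + 6*sqrt(195))/35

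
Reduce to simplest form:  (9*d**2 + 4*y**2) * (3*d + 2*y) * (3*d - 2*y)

Telescope via difference of squares: ((3*d)+(2*y))((3*d)-(2*y)) = 9*d**2 - 4*y**2, then repeat with the next factor.

81*d**4 - 16*y**4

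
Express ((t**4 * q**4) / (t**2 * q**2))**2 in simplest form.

Inside the bracket: t**2 * q**2
Raise to the power 2: t**4 * q**4

q**4*t**4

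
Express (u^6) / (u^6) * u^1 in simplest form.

Quotient: 1
Multiply by u^1: add exponents.

u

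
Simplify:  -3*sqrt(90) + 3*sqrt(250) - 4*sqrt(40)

-2*sqrt(10)

3*sqrt(90) = 9*sqrt(10); 3*sqrt(250) = 15*sqrt(10); 4*sqrt(40) = 8*sqrt(10)
Combine: (-9 + 15 - 8)·sqrt(10) = -2*sqrt(10)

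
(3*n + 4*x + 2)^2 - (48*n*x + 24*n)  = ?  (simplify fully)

(-3*n + 4*x + 2)^2

Expand the square and combine the (48*n*x + 24*n) term.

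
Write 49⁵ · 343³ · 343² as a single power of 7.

7^25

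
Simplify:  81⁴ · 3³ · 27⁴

81⁴ = 3^16; 3³ = 3^3; 27⁴ = 3^12
Combine exponents: 3^31

3^31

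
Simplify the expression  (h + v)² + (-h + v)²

Only the even-power cross terms survive.

2*h² + 2*v²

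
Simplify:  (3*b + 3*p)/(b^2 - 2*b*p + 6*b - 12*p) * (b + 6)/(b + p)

Factor: 3*b + 3*p = 3*(b + p);  b^2 - 2*b*p + 6*b - 12*p = (b + 6)*(b - 2*p)
Cancel the common factors (b + 6), (b + p).

-3/(-b + 2*p)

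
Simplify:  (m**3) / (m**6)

m**(-3)

Quotient: (m**-3)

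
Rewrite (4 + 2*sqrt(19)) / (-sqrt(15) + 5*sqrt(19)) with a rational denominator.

Multiply numerator and denominator by sqrt(15) + 5*sqrt(19).
Denominator becomes 460; numerator becomes 4*sqrt(15) + 2*sqrt(285) + 20*sqrt(19) + 190.

(2*sqrt(15) + sqrt(285) + 10*sqrt(19) + 95)/230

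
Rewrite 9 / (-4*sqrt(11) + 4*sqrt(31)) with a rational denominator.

(9*sqrt(11) + 9*sqrt(31))/80

Multiply numerator and denominator by 4*sqrt(11) + 4*sqrt(31).
Denominator becomes 320; numerator becomes 36*sqrt(11) + 36*sqrt(31).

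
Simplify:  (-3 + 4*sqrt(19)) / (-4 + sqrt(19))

(13*sqrt(19) + 64)/3

Multiply numerator and denominator by -sqrt(19) - 4.
Denominator becomes -3; numerator becomes -64 - 13*sqrt(19).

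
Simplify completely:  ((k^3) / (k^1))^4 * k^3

Inside the bracket: k^2
Raise to the power 4: k^8
Multiply by k^3: add exponents.

k^11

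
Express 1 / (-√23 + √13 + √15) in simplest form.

Group as (√13 + √15) - √23; multiply by (√13 + √15) + √23, then rationalise the remaining surd.

(-5*√23 + 21*√15 + 25*√13 + 2*√4485)/755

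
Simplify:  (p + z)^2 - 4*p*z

After expansion: p^2 - 2*p*z + z^2 — a perfect-square trinomial.

(p - z)^2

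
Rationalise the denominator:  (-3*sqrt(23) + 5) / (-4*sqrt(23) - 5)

(-5*sqrt(23) + 43)/49

Multiply numerator and denominator by -5 + 4*sqrt(23).
Denominator becomes -343; numerator becomes -301 + 35*sqrt(23).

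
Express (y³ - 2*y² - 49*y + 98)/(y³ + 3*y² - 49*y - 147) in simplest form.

(y - 2)/(y + 3)

Factor: y³ - 2*y² - 49*y + 98 = (y - 2)·(y - 7)·(y + 7);  y³ + 3*y² - 49*y - 147 = (y - 7)·(y + 7)·(y + 3)
Cancel the common factors (y - 7), (y + 7).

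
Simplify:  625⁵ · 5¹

625⁵ = 5^20; 5¹ = 5^1
Combine exponents: 5^21

5^21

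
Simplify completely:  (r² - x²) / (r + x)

Factor r^2 - x^2 and cancel (r + x).

r - x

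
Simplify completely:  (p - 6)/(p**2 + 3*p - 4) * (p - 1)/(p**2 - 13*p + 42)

1/(p**2 - 3*p - 28)

Factor: p**2 + 3*p - 4 = (p - 1)*(p + 4);  p**2 - 13*p + 42 = (p - 6)*(p - 7)
Cancel the common factors (p - 1), (p - 6).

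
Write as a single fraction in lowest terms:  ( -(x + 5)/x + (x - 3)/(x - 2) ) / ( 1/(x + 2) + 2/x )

Numerator: -(x + 5)/x + (x - 3)/(x - 2) = (-6*x + 10)/(x^2 - 2*x)
Denominator: 1/(x + 2) + 2/x = (3*x + 4)/(x^2 + 2*x)
Divide: ((-6*x + 10)/(x^2 - 2*x)) · ((x^2 + 2*x)/(3*x + 4)) = (-6*x^2 - 2*x + 20)/(3*x^2 - 2*x - 8)

(-6*x^2 - 2*x + 20)/(3*x^2 - 2*x - 8)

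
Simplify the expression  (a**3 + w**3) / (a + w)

Apply the sum-of-cubes factorisation and cancel (a + w).

a**2 - a*w + w**2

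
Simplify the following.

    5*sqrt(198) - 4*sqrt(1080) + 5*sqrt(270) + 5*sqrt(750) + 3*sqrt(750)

15*sqrt(22) + 31*sqrt(30)

5*sqrt(198) = 15*sqrt(22); 4*sqrt(1080) = 24*sqrt(30); 5*sqrt(270) = 15*sqrt(30); 5*sqrt(750) = 25*sqrt(30); 3*sqrt(750) = 15*sqrt(30)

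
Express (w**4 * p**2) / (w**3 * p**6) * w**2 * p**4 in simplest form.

w**3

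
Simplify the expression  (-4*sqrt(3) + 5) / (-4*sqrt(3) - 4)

Multiply numerator and denominator by -4 + 4*sqrt(3).
Denominator becomes -32; numerator becomes -68 + 36*sqrt(3).

(-9*sqrt(3) + 17)/8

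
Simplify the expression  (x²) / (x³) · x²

Quotient: (x^-1)
Multiply by x²: add exponents.

x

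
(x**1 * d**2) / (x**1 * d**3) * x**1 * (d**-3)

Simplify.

x/d**4

Quotient: (d**-1)
Multiply by x**1 * (d**-3): add exponents.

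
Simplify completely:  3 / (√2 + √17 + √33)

(-9*√17 - 24*√2 + √1122 + 7*√33)/10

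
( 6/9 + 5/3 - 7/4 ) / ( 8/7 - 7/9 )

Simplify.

147/92

Numerator: 6/9 + 5/3 - 7/4 = 7/12
Denominator: 8/7 - 7/9 = 23/63
Divide: (7/12) · (63/23) = 147/92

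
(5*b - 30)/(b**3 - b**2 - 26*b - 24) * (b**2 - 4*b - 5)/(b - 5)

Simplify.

Factor: 5*b - 30 = 5*(b - 6);  b**3 - b**2 - 26*b - 24 = (b + 1)*(b + 4)*(b - 6);  b**2 - 4*b - 5 = (b - 5)*(b + 1)
Cancel the common factors (b - 5), (b + 1), (b - 6).

5/(b + 4)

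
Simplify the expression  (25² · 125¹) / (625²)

25² = 5^4; 125¹ = 5^3; 625² = 5^8
Combine exponents: 5^(-1)

5^(-1)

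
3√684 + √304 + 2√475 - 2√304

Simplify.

24*√19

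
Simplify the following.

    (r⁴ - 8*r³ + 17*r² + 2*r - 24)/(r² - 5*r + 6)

Factor: r⁴ - 8*r³ + 17*r² + 2*r - 24 = (r + 1)·(r - 3)·(r - 2)·(r - 4);  r² - 5*r + 6 = (r - 2)·(r - 3)
Cancel the common factors (r - 2), (r - 3).

r² - 3*r - 4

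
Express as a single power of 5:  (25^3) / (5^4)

25^3 = 5^6; 5^4 = 5^4
Combine exponents: 5^2

5^2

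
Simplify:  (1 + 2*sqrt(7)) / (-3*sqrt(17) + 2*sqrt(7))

Multiply numerator and denominator by 2*sqrt(7) + 3*sqrt(17).
Denominator becomes -125; numerator becomes 2*sqrt(7) + 3*sqrt(17) + 28 + 6*sqrt(119).

(-6*sqrt(119) - 28 - 3*sqrt(17) - 2*sqrt(7))/125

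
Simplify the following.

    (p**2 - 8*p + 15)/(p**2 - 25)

Factor: p**2 - 8*p + 15 = (p - 3)*(p - 5);  p**2 - 25 = (p - 5)*(p + 5)
Cancel the common factor (p - 5).

(p - 3)/(p + 5)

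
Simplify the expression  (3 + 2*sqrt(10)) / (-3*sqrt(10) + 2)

Multiply numerator and denominator by 2 + 3*sqrt(10).
Denominator becomes -86; numerator becomes 13*sqrt(10) + 66.

(-66 - 13*sqrt(10))/86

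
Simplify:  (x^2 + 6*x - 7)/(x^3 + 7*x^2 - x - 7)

Factor: x^2 + 6*x - 7 = (x + 7)*(x - 1);  x^3 + 7*x^2 - x - 7 = (x - 1)*(x + 7)*(x + 1)
Cancel the common factors (x + 7), (x - 1).

1/(x + 1)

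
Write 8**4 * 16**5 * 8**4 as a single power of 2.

8**4 = 2**12; 16**5 = 2**20; 8**4 = 2**12
Combine exponents: 2**44

2**44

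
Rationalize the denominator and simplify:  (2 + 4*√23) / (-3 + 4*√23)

Multiply numerator and denominator by -4*√23 - 3.
Denominator becomes -359; numerator becomes -374 - 20*√23.

(20*√23 + 374)/359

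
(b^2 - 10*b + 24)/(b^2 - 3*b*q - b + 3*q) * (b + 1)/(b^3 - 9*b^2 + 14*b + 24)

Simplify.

Factor: b^2 - 10*b + 24 = (b - 4)*(b - 6);  b^2 - 3*b*q - b + 3*q = (b - 3*q)*(b - 1);  b^3 - 9*b^2 + 14*b + 24 = (b + 1)*(b - 6)*(b - 4)
Cancel the common factors (b + 1), (b - 4), (b - 6).

-1/(-b^2 + 3*b*q + b - 3*q)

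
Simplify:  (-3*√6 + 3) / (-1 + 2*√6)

Multiply numerator and denominator by -2*√6 - 1.
Denominator becomes -23; numerator becomes -3*√6 + 33.

(-33 + 3*√6)/23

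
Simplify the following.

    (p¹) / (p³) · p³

p

Quotient: (p^-2)
Multiply by p³: add exponents.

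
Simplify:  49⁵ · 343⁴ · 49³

7^28

49⁵ = 7^10; 343⁴ = 7^12; 49³ = 7^6
Combine exponents: 7^28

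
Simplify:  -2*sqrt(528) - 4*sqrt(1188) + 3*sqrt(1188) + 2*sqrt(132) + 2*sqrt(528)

-2*sqrt(33)

2*sqrt(528) = 8*sqrt(33); 4*sqrt(1188) = 24*sqrt(33); 3*sqrt(1188) = 18*sqrt(33); 2*sqrt(132) = 4*sqrt(33); 2*sqrt(528) = 8*sqrt(33)
Combine: (-8 - 24 + 18 + 4 + 8)·sqrt(33) = -2*sqrt(33)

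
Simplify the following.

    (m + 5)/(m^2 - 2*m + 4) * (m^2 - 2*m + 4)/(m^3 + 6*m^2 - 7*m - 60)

1/(m^2 + m - 12)

Factor: m^3 + 6*m^2 - 7*m - 60 = (m - 3)*(m + 5)*(m + 4)
Cancel the common factors (m^2 - 2*m + 4), (m + 5).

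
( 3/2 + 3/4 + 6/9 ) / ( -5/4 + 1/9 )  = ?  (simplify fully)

-105/41

Numerator: 3/2 + 3/4 + 6/9 = 35/12
Denominator: -5/4 + 1/9 = -41/36
Divide: (35/12) · (-36/41) = -105/41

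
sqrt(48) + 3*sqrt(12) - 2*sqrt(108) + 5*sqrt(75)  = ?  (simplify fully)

23*sqrt(3)

sqrt(48) = 4*sqrt(3); 3*sqrt(12) = 6*sqrt(3); 2*sqrt(108) = 12*sqrt(3); 5*sqrt(75) = 25*sqrt(3)
Combine: (4 + 6 - 12 + 25)·sqrt(3) = 23*sqrt(3)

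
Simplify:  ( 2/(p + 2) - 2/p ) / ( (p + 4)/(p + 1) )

(-4*p - 4)/(p³ + 6*p² + 8*p)

Numerator: 2/(p + 2) - 2/p = -4/(p² + 2*p)
Denominator: (p + 4)/(p + 1) = (p + 4)/(p + 1)
Divide: (-4/(p² + 2*p)) · ((p + 1)/(p + 4)) = (-4*p - 4)/(p³ + 6*p² + 8*p)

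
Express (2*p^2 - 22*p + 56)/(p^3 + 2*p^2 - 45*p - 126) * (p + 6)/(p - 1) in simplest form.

Factor: 2*p^2 - 22*p + 56 = 2*(p - 4)*(p - 7);  p^3 + 2*p^2 - 45*p - 126 = (p + 3)*(p + 6)*(p - 7)
Cancel the common factors (p - 7), (p + 6).

(2*p - 8)/(p^2 + 2*p - 3)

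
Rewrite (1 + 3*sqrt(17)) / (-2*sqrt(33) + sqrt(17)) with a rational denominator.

Multiply numerator and denominator by sqrt(17) + 2*sqrt(33).
Denominator becomes -115; numerator becomes sqrt(17) + 2*sqrt(33) + 51 + 6*sqrt(561).

(-6*sqrt(561) - 51 - 2*sqrt(33) - sqrt(17))/115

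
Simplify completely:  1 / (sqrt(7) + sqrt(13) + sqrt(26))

Group as (sqrt(13) + sqrt(26)) + sqrt(7); multiply by (sqrt(13) + sqrt(26)) - sqrt(7), then rationalise the remaining surd.

(-13*sqrt(14) - 3*sqrt(26) + 10*sqrt(13) + 16*sqrt(7))/164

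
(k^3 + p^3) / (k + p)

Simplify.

k^2 - k*p + p^2

Apply the sum-of-cubes factorisation and cancel (k + p).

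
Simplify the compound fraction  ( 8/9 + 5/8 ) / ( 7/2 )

109/252

Numerator: 8/9 + 5/8 = 109/72
Denominator: 7/2 = 7/2
Divide: (109/72) · (2/7) = 109/252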